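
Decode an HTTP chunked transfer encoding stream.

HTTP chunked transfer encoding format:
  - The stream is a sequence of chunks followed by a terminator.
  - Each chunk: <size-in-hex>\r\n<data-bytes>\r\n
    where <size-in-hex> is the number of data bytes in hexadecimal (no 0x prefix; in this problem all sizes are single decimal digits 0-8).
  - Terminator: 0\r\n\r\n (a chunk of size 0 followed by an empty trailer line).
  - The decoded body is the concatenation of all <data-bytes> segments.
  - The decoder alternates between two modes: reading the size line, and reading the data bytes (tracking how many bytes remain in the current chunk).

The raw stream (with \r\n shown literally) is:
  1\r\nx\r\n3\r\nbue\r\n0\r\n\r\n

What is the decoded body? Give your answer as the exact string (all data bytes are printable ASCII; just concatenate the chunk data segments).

Chunk 1: stream[0..1]='1' size=0x1=1, data at stream[3..4]='x' -> body[0..1], body so far='x'
Chunk 2: stream[6..7]='3' size=0x3=3, data at stream[9..12]='bue' -> body[1..4], body so far='xbue'
Chunk 3: stream[14..15]='0' size=0 (terminator). Final body='xbue' (4 bytes)

Answer: xbue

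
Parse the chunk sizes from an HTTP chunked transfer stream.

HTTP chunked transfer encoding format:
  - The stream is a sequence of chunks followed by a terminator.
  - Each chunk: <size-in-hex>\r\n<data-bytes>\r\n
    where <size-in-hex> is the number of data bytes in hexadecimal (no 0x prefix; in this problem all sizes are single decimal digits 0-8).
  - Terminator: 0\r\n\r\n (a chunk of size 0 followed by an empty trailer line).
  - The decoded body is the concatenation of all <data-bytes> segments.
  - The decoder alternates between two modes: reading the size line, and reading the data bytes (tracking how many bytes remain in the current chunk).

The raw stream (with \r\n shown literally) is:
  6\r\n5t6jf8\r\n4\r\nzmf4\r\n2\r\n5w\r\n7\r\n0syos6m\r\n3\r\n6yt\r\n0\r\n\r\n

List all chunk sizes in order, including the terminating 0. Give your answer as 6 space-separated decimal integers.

Answer: 6 4 2 7 3 0

Derivation:
Chunk 1: stream[0..1]='6' size=0x6=6, data at stream[3..9]='5t6jf8' -> body[0..6], body so far='5t6jf8'
Chunk 2: stream[11..12]='4' size=0x4=4, data at stream[14..18]='zmf4' -> body[6..10], body so far='5t6jf8zmf4'
Chunk 3: stream[20..21]='2' size=0x2=2, data at stream[23..25]='5w' -> body[10..12], body so far='5t6jf8zmf45w'
Chunk 4: stream[27..28]='7' size=0x7=7, data at stream[30..37]='0syos6m' -> body[12..19], body so far='5t6jf8zmf45w0syos6m'
Chunk 5: stream[39..40]='3' size=0x3=3, data at stream[42..45]='6yt' -> body[19..22], body so far='5t6jf8zmf45w0syos6m6yt'
Chunk 6: stream[47..48]='0' size=0 (terminator). Final body='5t6jf8zmf45w0syos6m6yt' (22 bytes)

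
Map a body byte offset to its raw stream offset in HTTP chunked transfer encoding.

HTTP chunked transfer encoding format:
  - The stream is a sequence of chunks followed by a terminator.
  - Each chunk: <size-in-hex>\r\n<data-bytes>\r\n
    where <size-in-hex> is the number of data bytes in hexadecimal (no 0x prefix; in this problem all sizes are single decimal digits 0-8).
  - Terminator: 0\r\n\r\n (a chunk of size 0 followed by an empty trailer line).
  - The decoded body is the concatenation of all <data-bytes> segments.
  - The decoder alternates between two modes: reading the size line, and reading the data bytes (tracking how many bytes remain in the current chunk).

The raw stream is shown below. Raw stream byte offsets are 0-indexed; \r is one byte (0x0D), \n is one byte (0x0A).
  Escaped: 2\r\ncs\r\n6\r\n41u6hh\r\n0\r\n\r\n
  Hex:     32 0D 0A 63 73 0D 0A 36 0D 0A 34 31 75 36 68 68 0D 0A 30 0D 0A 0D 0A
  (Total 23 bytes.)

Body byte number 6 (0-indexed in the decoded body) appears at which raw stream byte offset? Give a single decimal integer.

Chunk 1: stream[0..1]='2' size=0x2=2, data at stream[3..5]='cs' -> body[0..2], body so far='cs'
Chunk 2: stream[7..8]='6' size=0x6=6, data at stream[10..16]='41u6hh' -> body[2..8], body so far='cs41u6hh'
Chunk 3: stream[18..19]='0' size=0 (terminator). Final body='cs41u6hh' (8 bytes)
Body byte 6 at stream offset 14

Answer: 14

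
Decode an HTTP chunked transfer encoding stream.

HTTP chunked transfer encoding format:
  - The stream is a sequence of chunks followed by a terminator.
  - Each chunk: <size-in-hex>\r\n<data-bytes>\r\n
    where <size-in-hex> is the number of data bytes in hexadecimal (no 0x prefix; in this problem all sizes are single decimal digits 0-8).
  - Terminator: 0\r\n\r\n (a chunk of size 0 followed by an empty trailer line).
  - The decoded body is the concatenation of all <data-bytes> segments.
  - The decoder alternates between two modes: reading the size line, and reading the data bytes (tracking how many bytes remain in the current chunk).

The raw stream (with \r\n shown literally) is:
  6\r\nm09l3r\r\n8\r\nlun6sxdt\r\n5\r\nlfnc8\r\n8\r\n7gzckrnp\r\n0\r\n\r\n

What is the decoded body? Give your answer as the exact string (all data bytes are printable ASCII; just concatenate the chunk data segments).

Chunk 1: stream[0..1]='6' size=0x6=6, data at stream[3..9]='m09l3r' -> body[0..6], body so far='m09l3r'
Chunk 2: stream[11..12]='8' size=0x8=8, data at stream[14..22]='lun6sxdt' -> body[6..14], body so far='m09l3rlun6sxdt'
Chunk 3: stream[24..25]='5' size=0x5=5, data at stream[27..32]='lfnc8' -> body[14..19], body so far='m09l3rlun6sxdtlfnc8'
Chunk 4: stream[34..35]='8' size=0x8=8, data at stream[37..45]='7gzckrnp' -> body[19..27], body so far='m09l3rlun6sxdtlfnc87gzckrnp'
Chunk 5: stream[47..48]='0' size=0 (terminator). Final body='m09l3rlun6sxdtlfnc87gzckrnp' (27 bytes)

Answer: m09l3rlun6sxdtlfnc87gzckrnp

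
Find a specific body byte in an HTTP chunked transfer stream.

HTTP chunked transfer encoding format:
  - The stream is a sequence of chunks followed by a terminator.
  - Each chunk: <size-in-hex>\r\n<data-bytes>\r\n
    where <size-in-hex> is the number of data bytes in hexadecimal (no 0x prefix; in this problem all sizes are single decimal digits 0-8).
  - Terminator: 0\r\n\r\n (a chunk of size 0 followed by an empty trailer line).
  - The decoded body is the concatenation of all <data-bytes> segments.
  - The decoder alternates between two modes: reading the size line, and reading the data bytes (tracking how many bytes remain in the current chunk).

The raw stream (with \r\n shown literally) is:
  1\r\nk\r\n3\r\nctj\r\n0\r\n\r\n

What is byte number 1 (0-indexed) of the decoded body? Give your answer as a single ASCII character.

Answer: c

Derivation:
Chunk 1: stream[0..1]='1' size=0x1=1, data at stream[3..4]='k' -> body[0..1], body so far='k'
Chunk 2: stream[6..7]='3' size=0x3=3, data at stream[9..12]='ctj' -> body[1..4], body so far='kctj'
Chunk 3: stream[14..15]='0' size=0 (terminator). Final body='kctj' (4 bytes)
Body byte 1 = 'c'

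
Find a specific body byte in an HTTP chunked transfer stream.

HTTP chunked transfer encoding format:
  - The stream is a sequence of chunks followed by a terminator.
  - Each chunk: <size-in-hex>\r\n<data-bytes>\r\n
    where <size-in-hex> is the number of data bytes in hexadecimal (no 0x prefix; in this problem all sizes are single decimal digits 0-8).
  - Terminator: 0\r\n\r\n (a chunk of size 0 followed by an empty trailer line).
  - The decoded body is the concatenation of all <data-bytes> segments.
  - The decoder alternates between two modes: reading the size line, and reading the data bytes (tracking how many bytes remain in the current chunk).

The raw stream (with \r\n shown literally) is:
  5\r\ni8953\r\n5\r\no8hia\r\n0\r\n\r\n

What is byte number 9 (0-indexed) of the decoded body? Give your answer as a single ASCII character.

Answer: a

Derivation:
Chunk 1: stream[0..1]='5' size=0x5=5, data at stream[3..8]='i8953' -> body[0..5], body so far='i8953'
Chunk 2: stream[10..11]='5' size=0x5=5, data at stream[13..18]='o8hia' -> body[5..10], body so far='i8953o8hia'
Chunk 3: stream[20..21]='0' size=0 (terminator). Final body='i8953o8hia' (10 bytes)
Body byte 9 = 'a'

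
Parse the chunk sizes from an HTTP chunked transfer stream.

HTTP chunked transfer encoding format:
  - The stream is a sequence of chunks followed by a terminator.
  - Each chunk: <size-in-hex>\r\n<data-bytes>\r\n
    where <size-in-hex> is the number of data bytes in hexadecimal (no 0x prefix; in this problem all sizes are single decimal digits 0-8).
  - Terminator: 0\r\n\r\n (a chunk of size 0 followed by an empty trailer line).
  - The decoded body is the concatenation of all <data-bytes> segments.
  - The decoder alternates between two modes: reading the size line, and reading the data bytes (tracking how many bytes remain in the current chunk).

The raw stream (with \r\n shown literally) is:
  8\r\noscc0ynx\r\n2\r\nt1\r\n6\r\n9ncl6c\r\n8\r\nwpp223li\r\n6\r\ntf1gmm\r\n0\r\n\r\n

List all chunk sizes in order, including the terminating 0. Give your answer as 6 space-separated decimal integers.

Chunk 1: stream[0..1]='8' size=0x8=8, data at stream[3..11]='oscc0ynx' -> body[0..8], body so far='oscc0ynx'
Chunk 2: stream[13..14]='2' size=0x2=2, data at stream[16..18]='t1' -> body[8..10], body so far='oscc0ynxt1'
Chunk 3: stream[20..21]='6' size=0x6=6, data at stream[23..29]='9ncl6c' -> body[10..16], body so far='oscc0ynxt19ncl6c'
Chunk 4: stream[31..32]='8' size=0x8=8, data at stream[34..42]='wpp223li' -> body[16..24], body so far='oscc0ynxt19ncl6cwpp223li'
Chunk 5: stream[44..45]='6' size=0x6=6, data at stream[47..53]='tf1gmm' -> body[24..30], body so far='oscc0ynxt19ncl6cwpp223litf1gmm'
Chunk 6: stream[55..56]='0' size=0 (terminator). Final body='oscc0ynxt19ncl6cwpp223litf1gmm' (30 bytes)

Answer: 8 2 6 8 6 0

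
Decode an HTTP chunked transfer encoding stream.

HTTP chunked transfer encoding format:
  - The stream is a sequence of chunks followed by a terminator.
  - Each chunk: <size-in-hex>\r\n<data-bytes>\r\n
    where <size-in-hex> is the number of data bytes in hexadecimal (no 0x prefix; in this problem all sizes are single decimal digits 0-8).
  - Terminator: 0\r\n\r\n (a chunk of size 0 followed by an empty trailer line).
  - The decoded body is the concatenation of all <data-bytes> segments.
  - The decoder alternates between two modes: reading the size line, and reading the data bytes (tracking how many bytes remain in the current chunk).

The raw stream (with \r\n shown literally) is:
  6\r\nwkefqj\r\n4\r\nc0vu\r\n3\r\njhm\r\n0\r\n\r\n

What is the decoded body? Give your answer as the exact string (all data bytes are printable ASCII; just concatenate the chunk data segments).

Answer: wkefqjc0vujhm

Derivation:
Chunk 1: stream[0..1]='6' size=0x6=6, data at stream[3..9]='wkefqj' -> body[0..6], body so far='wkefqj'
Chunk 2: stream[11..12]='4' size=0x4=4, data at stream[14..18]='c0vu' -> body[6..10], body so far='wkefqjc0vu'
Chunk 3: stream[20..21]='3' size=0x3=3, data at stream[23..26]='jhm' -> body[10..13], body so far='wkefqjc0vujhm'
Chunk 4: stream[28..29]='0' size=0 (terminator). Final body='wkefqjc0vujhm' (13 bytes)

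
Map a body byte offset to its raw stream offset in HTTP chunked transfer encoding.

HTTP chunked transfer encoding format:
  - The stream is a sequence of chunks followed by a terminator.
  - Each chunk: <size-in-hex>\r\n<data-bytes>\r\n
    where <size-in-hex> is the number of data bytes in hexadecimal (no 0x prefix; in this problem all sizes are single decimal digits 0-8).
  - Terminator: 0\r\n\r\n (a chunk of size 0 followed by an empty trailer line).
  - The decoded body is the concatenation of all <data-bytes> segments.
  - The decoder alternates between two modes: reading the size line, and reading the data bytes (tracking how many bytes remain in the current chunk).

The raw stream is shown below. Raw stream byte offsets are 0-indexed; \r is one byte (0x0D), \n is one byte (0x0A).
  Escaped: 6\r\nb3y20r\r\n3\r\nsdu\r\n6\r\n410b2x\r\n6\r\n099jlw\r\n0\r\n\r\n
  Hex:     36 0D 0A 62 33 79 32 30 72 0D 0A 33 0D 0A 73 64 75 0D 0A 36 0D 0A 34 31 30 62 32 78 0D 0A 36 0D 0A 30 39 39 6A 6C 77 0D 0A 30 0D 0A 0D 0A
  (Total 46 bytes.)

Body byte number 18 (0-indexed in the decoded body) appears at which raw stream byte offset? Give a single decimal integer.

Answer: 36

Derivation:
Chunk 1: stream[0..1]='6' size=0x6=6, data at stream[3..9]='b3y20r' -> body[0..6], body so far='b3y20r'
Chunk 2: stream[11..12]='3' size=0x3=3, data at stream[14..17]='sdu' -> body[6..9], body so far='b3y20rsdu'
Chunk 3: stream[19..20]='6' size=0x6=6, data at stream[22..28]='410b2x' -> body[9..15], body so far='b3y20rsdu410b2x'
Chunk 4: stream[30..31]='6' size=0x6=6, data at stream[33..39]='099jlw' -> body[15..21], body so far='b3y20rsdu410b2x099jlw'
Chunk 5: stream[41..42]='0' size=0 (terminator). Final body='b3y20rsdu410b2x099jlw' (21 bytes)
Body byte 18 at stream offset 36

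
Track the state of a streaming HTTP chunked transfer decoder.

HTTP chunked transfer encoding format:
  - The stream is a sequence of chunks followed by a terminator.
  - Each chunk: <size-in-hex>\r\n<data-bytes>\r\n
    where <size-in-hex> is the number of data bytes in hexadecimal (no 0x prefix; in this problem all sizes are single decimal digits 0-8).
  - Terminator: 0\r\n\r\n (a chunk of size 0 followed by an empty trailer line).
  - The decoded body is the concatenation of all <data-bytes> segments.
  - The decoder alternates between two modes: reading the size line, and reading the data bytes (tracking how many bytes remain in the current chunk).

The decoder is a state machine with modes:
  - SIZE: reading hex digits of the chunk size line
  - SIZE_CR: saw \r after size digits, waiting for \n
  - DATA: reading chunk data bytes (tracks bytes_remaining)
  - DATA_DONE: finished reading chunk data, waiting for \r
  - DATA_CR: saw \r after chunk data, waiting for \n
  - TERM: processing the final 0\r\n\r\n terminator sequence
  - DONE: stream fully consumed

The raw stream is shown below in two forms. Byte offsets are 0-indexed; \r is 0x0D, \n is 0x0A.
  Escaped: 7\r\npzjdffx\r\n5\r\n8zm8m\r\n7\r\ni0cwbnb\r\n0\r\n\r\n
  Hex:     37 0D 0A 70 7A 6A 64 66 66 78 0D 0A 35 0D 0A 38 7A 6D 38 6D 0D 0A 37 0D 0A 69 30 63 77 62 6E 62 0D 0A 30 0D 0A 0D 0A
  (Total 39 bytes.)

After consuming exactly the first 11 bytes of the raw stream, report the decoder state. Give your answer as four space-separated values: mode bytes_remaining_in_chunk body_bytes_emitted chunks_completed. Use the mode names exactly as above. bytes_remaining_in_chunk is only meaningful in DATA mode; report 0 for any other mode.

Answer: DATA_CR 0 7 0

Derivation:
Byte 0 = '7': mode=SIZE remaining=0 emitted=0 chunks_done=0
Byte 1 = 0x0D: mode=SIZE_CR remaining=0 emitted=0 chunks_done=0
Byte 2 = 0x0A: mode=DATA remaining=7 emitted=0 chunks_done=0
Byte 3 = 'p': mode=DATA remaining=6 emitted=1 chunks_done=0
Byte 4 = 'z': mode=DATA remaining=5 emitted=2 chunks_done=0
Byte 5 = 'j': mode=DATA remaining=4 emitted=3 chunks_done=0
Byte 6 = 'd': mode=DATA remaining=3 emitted=4 chunks_done=0
Byte 7 = 'f': mode=DATA remaining=2 emitted=5 chunks_done=0
Byte 8 = 'f': mode=DATA remaining=1 emitted=6 chunks_done=0
Byte 9 = 'x': mode=DATA_DONE remaining=0 emitted=7 chunks_done=0
Byte 10 = 0x0D: mode=DATA_CR remaining=0 emitted=7 chunks_done=0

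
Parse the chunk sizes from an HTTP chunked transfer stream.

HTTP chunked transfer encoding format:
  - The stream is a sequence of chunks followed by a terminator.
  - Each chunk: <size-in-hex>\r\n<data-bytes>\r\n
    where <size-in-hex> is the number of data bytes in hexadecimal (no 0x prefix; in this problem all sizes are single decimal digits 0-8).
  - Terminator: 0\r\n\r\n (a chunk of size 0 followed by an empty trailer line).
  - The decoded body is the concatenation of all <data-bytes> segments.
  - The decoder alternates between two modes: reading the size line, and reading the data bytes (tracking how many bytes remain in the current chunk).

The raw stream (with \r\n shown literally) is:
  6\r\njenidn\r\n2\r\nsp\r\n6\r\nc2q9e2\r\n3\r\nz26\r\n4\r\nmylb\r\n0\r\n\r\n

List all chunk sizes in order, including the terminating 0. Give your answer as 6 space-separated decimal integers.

Answer: 6 2 6 3 4 0

Derivation:
Chunk 1: stream[0..1]='6' size=0x6=6, data at stream[3..9]='jenidn' -> body[0..6], body so far='jenidn'
Chunk 2: stream[11..12]='2' size=0x2=2, data at stream[14..16]='sp' -> body[6..8], body so far='jenidnsp'
Chunk 3: stream[18..19]='6' size=0x6=6, data at stream[21..27]='c2q9e2' -> body[8..14], body so far='jenidnspc2q9e2'
Chunk 4: stream[29..30]='3' size=0x3=3, data at stream[32..35]='z26' -> body[14..17], body so far='jenidnspc2q9e2z26'
Chunk 5: stream[37..38]='4' size=0x4=4, data at stream[40..44]='mylb' -> body[17..21], body so far='jenidnspc2q9e2z26mylb'
Chunk 6: stream[46..47]='0' size=0 (terminator). Final body='jenidnspc2q9e2z26mylb' (21 bytes)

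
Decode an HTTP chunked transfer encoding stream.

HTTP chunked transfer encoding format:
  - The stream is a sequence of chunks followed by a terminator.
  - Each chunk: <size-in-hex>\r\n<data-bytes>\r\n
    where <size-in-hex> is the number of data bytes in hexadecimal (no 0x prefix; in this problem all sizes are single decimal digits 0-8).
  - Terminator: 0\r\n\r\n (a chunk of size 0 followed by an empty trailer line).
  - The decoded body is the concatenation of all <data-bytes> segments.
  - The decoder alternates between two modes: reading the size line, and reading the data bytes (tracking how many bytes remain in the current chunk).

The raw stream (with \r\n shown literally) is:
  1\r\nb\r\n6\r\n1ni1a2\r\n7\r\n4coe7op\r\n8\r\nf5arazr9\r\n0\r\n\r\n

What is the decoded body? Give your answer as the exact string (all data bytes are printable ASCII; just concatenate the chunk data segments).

Answer: b1ni1a24coe7opf5arazr9

Derivation:
Chunk 1: stream[0..1]='1' size=0x1=1, data at stream[3..4]='b' -> body[0..1], body so far='b'
Chunk 2: stream[6..7]='6' size=0x6=6, data at stream[9..15]='1ni1a2' -> body[1..7], body so far='b1ni1a2'
Chunk 3: stream[17..18]='7' size=0x7=7, data at stream[20..27]='4coe7op' -> body[7..14], body so far='b1ni1a24coe7op'
Chunk 4: stream[29..30]='8' size=0x8=8, data at stream[32..40]='f5arazr9' -> body[14..22], body so far='b1ni1a24coe7opf5arazr9'
Chunk 5: stream[42..43]='0' size=0 (terminator). Final body='b1ni1a24coe7opf5arazr9' (22 bytes)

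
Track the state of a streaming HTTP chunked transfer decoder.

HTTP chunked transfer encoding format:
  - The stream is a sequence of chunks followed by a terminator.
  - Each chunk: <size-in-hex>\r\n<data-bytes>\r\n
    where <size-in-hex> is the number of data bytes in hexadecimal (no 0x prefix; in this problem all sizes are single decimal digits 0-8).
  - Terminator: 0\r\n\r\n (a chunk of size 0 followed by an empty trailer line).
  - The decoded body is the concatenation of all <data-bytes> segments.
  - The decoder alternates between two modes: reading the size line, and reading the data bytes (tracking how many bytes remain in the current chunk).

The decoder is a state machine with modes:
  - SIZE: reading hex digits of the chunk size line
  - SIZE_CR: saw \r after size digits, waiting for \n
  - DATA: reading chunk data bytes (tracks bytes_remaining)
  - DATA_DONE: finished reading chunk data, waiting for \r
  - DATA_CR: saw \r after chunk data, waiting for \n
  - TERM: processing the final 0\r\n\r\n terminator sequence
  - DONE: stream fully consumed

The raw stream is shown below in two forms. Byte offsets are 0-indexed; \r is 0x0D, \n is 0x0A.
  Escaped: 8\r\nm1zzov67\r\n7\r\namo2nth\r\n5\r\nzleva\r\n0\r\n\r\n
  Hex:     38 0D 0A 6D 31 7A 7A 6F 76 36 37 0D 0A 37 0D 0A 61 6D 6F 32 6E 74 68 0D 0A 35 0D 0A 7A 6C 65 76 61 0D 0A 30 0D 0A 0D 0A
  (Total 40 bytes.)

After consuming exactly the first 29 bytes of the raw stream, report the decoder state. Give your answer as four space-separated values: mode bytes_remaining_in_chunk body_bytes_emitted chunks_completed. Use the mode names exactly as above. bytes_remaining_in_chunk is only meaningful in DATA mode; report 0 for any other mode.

Answer: DATA 4 16 2

Derivation:
Byte 0 = '8': mode=SIZE remaining=0 emitted=0 chunks_done=0
Byte 1 = 0x0D: mode=SIZE_CR remaining=0 emitted=0 chunks_done=0
Byte 2 = 0x0A: mode=DATA remaining=8 emitted=0 chunks_done=0
Byte 3 = 'm': mode=DATA remaining=7 emitted=1 chunks_done=0
Byte 4 = '1': mode=DATA remaining=6 emitted=2 chunks_done=0
Byte 5 = 'z': mode=DATA remaining=5 emitted=3 chunks_done=0
Byte 6 = 'z': mode=DATA remaining=4 emitted=4 chunks_done=0
Byte 7 = 'o': mode=DATA remaining=3 emitted=5 chunks_done=0
Byte 8 = 'v': mode=DATA remaining=2 emitted=6 chunks_done=0
Byte 9 = '6': mode=DATA remaining=1 emitted=7 chunks_done=0
Byte 10 = '7': mode=DATA_DONE remaining=0 emitted=8 chunks_done=0
Byte 11 = 0x0D: mode=DATA_CR remaining=0 emitted=8 chunks_done=0
Byte 12 = 0x0A: mode=SIZE remaining=0 emitted=8 chunks_done=1
Byte 13 = '7': mode=SIZE remaining=0 emitted=8 chunks_done=1
Byte 14 = 0x0D: mode=SIZE_CR remaining=0 emitted=8 chunks_done=1
Byte 15 = 0x0A: mode=DATA remaining=7 emitted=8 chunks_done=1
Byte 16 = 'a': mode=DATA remaining=6 emitted=9 chunks_done=1
Byte 17 = 'm': mode=DATA remaining=5 emitted=10 chunks_done=1
Byte 18 = 'o': mode=DATA remaining=4 emitted=11 chunks_done=1
Byte 19 = '2': mode=DATA remaining=3 emitted=12 chunks_done=1
Byte 20 = 'n': mode=DATA remaining=2 emitted=13 chunks_done=1
Byte 21 = 't': mode=DATA remaining=1 emitted=14 chunks_done=1
Byte 22 = 'h': mode=DATA_DONE remaining=0 emitted=15 chunks_done=1
Byte 23 = 0x0D: mode=DATA_CR remaining=0 emitted=15 chunks_done=1
Byte 24 = 0x0A: mode=SIZE remaining=0 emitted=15 chunks_done=2
Byte 25 = '5': mode=SIZE remaining=0 emitted=15 chunks_done=2
Byte 26 = 0x0D: mode=SIZE_CR remaining=0 emitted=15 chunks_done=2
Byte 27 = 0x0A: mode=DATA remaining=5 emitted=15 chunks_done=2
Byte 28 = 'z': mode=DATA remaining=4 emitted=16 chunks_done=2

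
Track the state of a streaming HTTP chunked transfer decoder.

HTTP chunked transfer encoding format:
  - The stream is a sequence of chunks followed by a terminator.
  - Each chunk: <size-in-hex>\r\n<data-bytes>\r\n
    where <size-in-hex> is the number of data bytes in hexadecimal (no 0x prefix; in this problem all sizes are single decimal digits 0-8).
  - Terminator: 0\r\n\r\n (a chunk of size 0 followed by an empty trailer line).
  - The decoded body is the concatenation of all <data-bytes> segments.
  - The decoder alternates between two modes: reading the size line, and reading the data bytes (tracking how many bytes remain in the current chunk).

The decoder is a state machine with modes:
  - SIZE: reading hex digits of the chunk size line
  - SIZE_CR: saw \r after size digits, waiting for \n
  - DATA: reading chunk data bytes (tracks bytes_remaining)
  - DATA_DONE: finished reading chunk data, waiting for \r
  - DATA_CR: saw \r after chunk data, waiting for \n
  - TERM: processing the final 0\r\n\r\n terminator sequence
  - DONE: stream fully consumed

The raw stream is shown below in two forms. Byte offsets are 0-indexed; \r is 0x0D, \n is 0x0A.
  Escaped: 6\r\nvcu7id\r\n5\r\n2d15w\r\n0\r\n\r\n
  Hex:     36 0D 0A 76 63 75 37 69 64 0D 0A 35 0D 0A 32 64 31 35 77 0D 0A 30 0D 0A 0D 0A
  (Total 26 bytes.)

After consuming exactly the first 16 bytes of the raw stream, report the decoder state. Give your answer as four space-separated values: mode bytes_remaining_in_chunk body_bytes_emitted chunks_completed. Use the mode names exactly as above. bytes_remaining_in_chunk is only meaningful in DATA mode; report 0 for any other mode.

Answer: DATA 3 8 1

Derivation:
Byte 0 = '6': mode=SIZE remaining=0 emitted=0 chunks_done=0
Byte 1 = 0x0D: mode=SIZE_CR remaining=0 emitted=0 chunks_done=0
Byte 2 = 0x0A: mode=DATA remaining=6 emitted=0 chunks_done=0
Byte 3 = 'v': mode=DATA remaining=5 emitted=1 chunks_done=0
Byte 4 = 'c': mode=DATA remaining=4 emitted=2 chunks_done=0
Byte 5 = 'u': mode=DATA remaining=3 emitted=3 chunks_done=0
Byte 6 = '7': mode=DATA remaining=2 emitted=4 chunks_done=0
Byte 7 = 'i': mode=DATA remaining=1 emitted=5 chunks_done=0
Byte 8 = 'd': mode=DATA_DONE remaining=0 emitted=6 chunks_done=0
Byte 9 = 0x0D: mode=DATA_CR remaining=0 emitted=6 chunks_done=0
Byte 10 = 0x0A: mode=SIZE remaining=0 emitted=6 chunks_done=1
Byte 11 = '5': mode=SIZE remaining=0 emitted=6 chunks_done=1
Byte 12 = 0x0D: mode=SIZE_CR remaining=0 emitted=6 chunks_done=1
Byte 13 = 0x0A: mode=DATA remaining=5 emitted=6 chunks_done=1
Byte 14 = '2': mode=DATA remaining=4 emitted=7 chunks_done=1
Byte 15 = 'd': mode=DATA remaining=3 emitted=8 chunks_done=1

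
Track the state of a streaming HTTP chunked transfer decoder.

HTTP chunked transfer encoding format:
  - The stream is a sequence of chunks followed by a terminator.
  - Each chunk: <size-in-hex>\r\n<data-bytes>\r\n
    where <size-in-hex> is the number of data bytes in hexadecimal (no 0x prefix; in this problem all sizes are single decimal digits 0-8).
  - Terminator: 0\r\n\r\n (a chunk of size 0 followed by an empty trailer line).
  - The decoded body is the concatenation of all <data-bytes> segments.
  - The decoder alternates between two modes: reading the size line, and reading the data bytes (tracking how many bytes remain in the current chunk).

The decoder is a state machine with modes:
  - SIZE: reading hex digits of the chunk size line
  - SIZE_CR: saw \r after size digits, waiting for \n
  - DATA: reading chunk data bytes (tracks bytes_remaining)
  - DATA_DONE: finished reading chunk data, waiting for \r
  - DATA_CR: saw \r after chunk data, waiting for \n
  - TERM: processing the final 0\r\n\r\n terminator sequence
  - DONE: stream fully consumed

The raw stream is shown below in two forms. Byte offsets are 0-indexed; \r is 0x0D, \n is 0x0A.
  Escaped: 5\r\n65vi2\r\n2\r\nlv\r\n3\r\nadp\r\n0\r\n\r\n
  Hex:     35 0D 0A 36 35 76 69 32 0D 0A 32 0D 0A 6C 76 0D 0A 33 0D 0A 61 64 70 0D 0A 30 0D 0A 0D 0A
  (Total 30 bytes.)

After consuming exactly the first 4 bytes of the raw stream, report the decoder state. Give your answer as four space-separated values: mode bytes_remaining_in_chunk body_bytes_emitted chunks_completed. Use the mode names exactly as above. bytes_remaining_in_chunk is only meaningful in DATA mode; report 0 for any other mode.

Answer: DATA 4 1 0

Derivation:
Byte 0 = '5': mode=SIZE remaining=0 emitted=0 chunks_done=0
Byte 1 = 0x0D: mode=SIZE_CR remaining=0 emitted=0 chunks_done=0
Byte 2 = 0x0A: mode=DATA remaining=5 emitted=0 chunks_done=0
Byte 3 = '6': mode=DATA remaining=4 emitted=1 chunks_done=0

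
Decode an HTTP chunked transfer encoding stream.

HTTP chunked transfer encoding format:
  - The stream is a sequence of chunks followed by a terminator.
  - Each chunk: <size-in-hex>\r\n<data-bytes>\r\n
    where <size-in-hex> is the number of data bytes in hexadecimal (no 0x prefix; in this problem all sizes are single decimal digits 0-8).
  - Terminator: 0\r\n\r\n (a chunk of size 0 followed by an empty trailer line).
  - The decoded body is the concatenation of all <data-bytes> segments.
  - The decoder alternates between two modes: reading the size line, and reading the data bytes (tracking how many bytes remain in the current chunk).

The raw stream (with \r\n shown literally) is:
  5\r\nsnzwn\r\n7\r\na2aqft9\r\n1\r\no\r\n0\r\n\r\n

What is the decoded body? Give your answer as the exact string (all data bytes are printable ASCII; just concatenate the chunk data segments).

Chunk 1: stream[0..1]='5' size=0x5=5, data at stream[3..8]='snzwn' -> body[0..5], body so far='snzwn'
Chunk 2: stream[10..11]='7' size=0x7=7, data at stream[13..20]='a2aqft9' -> body[5..12], body so far='snzwna2aqft9'
Chunk 3: stream[22..23]='1' size=0x1=1, data at stream[25..26]='o' -> body[12..13], body so far='snzwna2aqft9o'
Chunk 4: stream[28..29]='0' size=0 (terminator). Final body='snzwna2aqft9o' (13 bytes)

Answer: snzwna2aqft9o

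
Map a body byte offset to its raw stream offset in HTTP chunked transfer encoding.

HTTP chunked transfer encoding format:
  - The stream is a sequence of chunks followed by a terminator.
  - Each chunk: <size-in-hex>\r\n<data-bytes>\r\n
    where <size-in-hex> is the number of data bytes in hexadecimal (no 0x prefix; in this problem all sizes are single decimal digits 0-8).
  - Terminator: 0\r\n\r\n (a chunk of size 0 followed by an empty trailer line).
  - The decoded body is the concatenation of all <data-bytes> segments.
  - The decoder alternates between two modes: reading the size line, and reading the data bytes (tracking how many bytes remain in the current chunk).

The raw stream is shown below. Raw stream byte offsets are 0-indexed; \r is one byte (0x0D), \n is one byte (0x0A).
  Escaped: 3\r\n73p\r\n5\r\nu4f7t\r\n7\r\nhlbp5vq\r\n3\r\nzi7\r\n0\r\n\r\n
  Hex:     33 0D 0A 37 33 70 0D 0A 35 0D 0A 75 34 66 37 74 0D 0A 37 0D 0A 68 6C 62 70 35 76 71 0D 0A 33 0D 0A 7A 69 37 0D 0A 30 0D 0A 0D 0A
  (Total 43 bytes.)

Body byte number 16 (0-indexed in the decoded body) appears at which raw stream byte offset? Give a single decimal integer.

Chunk 1: stream[0..1]='3' size=0x3=3, data at stream[3..6]='73p' -> body[0..3], body so far='73p'
Chunk 2: stream[8..9]='5' size=0x5=5, data at stream[11..16]='u4f7t' -> body[3..8], body so far='73pu4f7t'
Chunk 3: stream[18..19]='7' size=0x7=7, data at stream[21..28]='hlbp5vq' -> body[8..15], body so far='73pu4f7thlbp5vq'
Chunk 4: stream[30..31]='3' size=0x3=3, data at stream[33..36]='zi7' -> body[15..18], body so far='73pu4f7thlbp5vqzi7'
Chunk 5: stream[38..39]='0' size=0 (terminator). Final body='73pu4f7thlbp5vqzi7' (18 bytes)
Body byte 16 at stream offset 34

Answer: 34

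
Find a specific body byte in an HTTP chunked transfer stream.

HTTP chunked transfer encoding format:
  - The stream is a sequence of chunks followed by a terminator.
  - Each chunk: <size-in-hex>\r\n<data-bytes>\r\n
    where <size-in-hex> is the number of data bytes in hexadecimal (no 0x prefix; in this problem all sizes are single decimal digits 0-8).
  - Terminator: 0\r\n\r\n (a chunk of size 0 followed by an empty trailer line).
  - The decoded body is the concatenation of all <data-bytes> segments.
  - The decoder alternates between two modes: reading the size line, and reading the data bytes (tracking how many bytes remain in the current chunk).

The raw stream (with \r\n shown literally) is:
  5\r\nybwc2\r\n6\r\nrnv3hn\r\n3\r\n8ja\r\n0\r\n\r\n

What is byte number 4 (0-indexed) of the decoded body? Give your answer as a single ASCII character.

Chunk 1: stream[0..1]='5' size=0x5=5, data at stream[3..8]='ybwc2' -> body[0..5], body so far='ybwc2'
Chunk 2: stream[10..11]='6' size=0x6=6, data at stream[13..19]='rnv3hn' -> body[5..11], body so far='ybwc2rnv3hn'
Chunk 3: stream[21..22]='3' size=0x3=3, data at stream[24..27]='8ja' -> body[11..14], body so far='ybwc2rnv3hn8ja'
Chunk 4: stream[29..30]='0' size=0 (terminator). Final body='ybwc2rnv3hn8ja' (14 bytes)
Body byte 4 = '2'

Answer: 2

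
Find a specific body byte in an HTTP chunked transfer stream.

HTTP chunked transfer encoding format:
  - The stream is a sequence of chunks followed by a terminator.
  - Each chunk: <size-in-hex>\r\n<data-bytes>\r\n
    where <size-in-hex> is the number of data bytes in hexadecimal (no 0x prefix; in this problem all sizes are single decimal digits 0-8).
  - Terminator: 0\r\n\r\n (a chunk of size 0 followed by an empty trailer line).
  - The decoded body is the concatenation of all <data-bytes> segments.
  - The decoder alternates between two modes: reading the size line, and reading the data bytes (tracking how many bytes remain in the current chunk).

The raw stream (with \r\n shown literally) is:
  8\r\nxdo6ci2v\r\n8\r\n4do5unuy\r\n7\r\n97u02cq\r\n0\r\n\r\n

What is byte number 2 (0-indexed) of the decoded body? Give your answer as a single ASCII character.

Chunk 1: stream[0..1]='8' size=0x8=8, data at stream[3..11]='xdo6ci2v' -> body[0..8], body so far='xdo6ci2v'
Chunk 2: stream[13..14]='8' size=0x8=8, data at stream[16..24]='4do5unuy' -> body[8..16], body so far='xdo6ci2v4do5unuy'
Chunk 3: stream[26..27]='7' size=0x7=7, data at stream[29..36]='97u02cq' -> body[16..23], body so far='xdo6ci2v4do5unuy97u02cq'
Chunk 4: stream[38..39]='0' size=0 (terminator). Final body='xdo6ci2v4do5unuy97u02cq' (23 bytes)
Body byte 2 = 'o'

Answer: o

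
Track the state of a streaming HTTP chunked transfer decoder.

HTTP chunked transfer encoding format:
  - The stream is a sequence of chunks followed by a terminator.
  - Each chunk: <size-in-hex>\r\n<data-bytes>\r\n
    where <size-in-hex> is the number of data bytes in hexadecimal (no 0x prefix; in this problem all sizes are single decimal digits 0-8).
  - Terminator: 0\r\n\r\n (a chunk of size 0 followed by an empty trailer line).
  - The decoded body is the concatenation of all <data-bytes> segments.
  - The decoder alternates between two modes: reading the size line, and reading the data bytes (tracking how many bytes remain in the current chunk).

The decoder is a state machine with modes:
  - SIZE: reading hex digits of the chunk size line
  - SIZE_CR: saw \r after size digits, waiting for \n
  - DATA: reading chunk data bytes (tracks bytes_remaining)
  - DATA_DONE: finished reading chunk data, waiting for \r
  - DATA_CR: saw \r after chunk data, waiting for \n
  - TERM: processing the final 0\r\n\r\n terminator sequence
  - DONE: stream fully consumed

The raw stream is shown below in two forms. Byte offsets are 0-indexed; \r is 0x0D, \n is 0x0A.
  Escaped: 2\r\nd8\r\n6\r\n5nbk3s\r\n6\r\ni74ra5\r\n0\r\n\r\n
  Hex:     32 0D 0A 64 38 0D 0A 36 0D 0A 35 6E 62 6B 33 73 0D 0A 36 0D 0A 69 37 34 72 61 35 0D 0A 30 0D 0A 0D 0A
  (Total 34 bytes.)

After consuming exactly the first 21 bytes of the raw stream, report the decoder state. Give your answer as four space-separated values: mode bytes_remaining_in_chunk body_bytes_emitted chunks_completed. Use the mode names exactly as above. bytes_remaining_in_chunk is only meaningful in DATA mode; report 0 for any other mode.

Byte 0 = '2': mode=SIZE remaining=0 emitted=0 chunks_done=0
Byte 1 = 0x0D: mode=SIZE_CR remaining=0 emitted=0 chunks_done=0
Byte 2 = 0x0A: mode=DATA remaining=2 emitted=0 chunks_done=0
Byte 3 = 'd': mode=DATA remaining=1 emitted=1 chunks_done=0
Byte 4 = '8': mode=DATA_DONE remaining=0 emitted=2 chunks_done=0
Byte 5 = 0x0D: mode=DATA_CR remaining=0 emitted=2 chunks_done=0
Byte 6 = 0x0A: mode=SIZE remaining=0 emitted=2 chunks_done=1
Byte 7 = '6': mode=SIZE remaining=0 emitted=2 chunks_done=1
Byte 8 = 0x0D: mode=SIZE_CR remaining=0 emitted=2 chunks_done=1
Byte 9 = 0x0A: mode=DATA remaining=6 emitted=2 chunks_done=1
Byte 10 = '5': mode=DATA remaining=5 emitted=3 chunks_done=1
Byte 11 = 'n': mode=DATA remaining=4 emitted=4 chunks_done=1
Byte 12 = 'b': mode=DATA remaining=3 emitted=5 chunks_done=1
Byte 13 = 'k': mode=DATA remaining=2 emitted=6 chunks_done=1
Byte 14 = '3': mode=DATA remaining=1 emitted=7 chunks_done=1
Byte 15 = 's': mode=DATA_DONE remaining=0 emitted=8 chunks_done=1
Byte 16 = 0x0D: mode=DATA_CR remaining=0 emitted=8 chunks_done=1
Byte 17 = 0x0A: mode=SIZE remaining=0 emitted=8 chunks_done=2
Byte 18 = '6': mode=SIZE remaining=0 emitted=8 chunks_done=2
Byte 19 = 0x0D: mode=SIZE_CR remaining=0 emitted=8 chunks_done=2
Byte 20 = 0x0A: mode=DATA remaining=6 emitted=8 chunks_done=2

Answer: DATA 6 8 2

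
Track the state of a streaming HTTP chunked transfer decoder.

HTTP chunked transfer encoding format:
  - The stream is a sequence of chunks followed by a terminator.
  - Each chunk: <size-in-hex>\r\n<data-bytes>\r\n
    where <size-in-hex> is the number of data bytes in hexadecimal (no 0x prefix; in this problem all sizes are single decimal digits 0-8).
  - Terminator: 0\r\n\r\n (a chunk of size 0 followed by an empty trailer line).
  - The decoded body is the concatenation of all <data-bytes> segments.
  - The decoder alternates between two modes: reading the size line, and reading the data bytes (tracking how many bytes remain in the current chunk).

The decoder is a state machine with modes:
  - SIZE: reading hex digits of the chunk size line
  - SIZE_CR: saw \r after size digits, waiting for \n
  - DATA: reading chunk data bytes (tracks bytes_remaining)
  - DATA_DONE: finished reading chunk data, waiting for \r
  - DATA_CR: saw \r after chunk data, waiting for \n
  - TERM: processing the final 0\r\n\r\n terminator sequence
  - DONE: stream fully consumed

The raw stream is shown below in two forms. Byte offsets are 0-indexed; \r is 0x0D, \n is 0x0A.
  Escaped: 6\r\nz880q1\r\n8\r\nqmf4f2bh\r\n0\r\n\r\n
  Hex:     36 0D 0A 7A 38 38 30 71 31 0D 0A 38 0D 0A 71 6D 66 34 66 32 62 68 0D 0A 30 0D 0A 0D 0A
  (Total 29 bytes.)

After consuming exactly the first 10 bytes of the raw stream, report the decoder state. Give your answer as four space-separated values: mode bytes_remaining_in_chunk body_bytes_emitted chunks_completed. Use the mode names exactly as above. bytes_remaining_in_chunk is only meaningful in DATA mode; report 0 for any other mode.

Answer: DATA_CR 0 6 0

Derivation:
Byte 0 = '6': mode=SIZE remaining=0 emitted=0 chunks_done=0
Byte 1 = 0x0D: mode=SIZE_CR remaining=0 emitted=0 chunks_done=0
Byte 2 = 0x0A: mode=DATA remaining=6 emitted=0 chunks_done=0
Byte 3 = 'z': mode=DATA remaining=5 emitted=1 chunks_done=0
Byte 4 = '8': mode=DATA remaining=4 emitted=2 chunks_done=0
Byte 5 = '8': mode=DATA remaining=3 emitted=3 chunks_done=0
Byte 6 = '0': mode=DATA remaining=2 emitted=4 chunks_done=0
Byte 7 = 'q': mode=DATA remaining=1 emitted=5 chunks_done=0
Byte 8 = '1': mode=DATA_DONE remaining=0 emitted=6 chunks_done=0
Byte 9 = 0x0D: mode=DATA_CR remaining=0 emitted=6 chunks_done=0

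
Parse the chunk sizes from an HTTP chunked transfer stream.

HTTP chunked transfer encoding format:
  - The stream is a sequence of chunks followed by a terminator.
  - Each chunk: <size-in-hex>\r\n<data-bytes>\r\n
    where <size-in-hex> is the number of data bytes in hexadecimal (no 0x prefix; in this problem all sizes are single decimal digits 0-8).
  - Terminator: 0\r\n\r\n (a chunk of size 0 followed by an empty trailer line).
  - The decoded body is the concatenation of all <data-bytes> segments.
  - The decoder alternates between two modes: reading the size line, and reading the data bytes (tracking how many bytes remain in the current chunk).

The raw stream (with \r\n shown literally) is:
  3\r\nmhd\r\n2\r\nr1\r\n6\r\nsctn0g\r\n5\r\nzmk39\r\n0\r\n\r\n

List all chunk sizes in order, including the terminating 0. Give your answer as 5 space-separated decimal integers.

Chunk 1: stream[0..1]='3' size=0x3=3, data at stream[3..6]='mhd' -> body[0..3], body so far='mhd'
Chunk 2: stream[8..9]='2' size=0x2=2, data at stream[11..13]='r1' -> body[3..5], body so far='mhdr1'
Chunk 3: stream[15..16]='6' size=0x6=6, data at stream[18..24]='sctn0g' -> body[5..11], body so far='mhdr1sctn0g'
Chunk 4: stream[26..27]='5' size=0x5=5, data at stream[29..34]='zmk39' -> body[11..16], body so far='mhdr1sctn0gzmk39'
Chunk 5: stream[36..37]='0' size=0 (terminator). Final body='mhdr1sctn0gzmk39' (16 bytes)

Answer: 3 2 6 5 0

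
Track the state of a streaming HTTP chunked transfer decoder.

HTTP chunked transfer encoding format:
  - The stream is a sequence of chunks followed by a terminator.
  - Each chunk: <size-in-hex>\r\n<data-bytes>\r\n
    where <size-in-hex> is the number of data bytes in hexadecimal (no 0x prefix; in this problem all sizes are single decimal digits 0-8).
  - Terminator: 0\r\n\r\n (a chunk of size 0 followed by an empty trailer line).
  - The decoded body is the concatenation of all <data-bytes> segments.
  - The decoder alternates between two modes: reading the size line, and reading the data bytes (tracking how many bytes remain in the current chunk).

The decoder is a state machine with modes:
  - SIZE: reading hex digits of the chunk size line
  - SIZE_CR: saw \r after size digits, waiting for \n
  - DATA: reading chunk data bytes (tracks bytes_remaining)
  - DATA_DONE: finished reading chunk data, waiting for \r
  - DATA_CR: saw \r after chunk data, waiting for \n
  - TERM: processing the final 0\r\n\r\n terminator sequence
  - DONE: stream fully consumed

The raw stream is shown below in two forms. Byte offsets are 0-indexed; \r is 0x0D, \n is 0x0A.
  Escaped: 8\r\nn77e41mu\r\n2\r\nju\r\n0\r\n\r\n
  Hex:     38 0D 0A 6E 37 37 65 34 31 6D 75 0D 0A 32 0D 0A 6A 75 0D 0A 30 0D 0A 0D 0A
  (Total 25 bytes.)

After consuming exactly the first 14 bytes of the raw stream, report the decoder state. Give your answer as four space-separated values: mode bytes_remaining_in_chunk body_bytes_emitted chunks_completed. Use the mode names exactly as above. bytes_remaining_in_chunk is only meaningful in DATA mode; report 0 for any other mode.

Byte 0 = '8': mode=SIZE remaining=0 emitted=0 chunks_done=0
Byte 1 = 0x0D: mode=SIZE_CR remaining=0 emitted=0 chunks_done=0
Byte 2 = 0x0A: mode=DATA remaining=8 emitted=0 chunks_done=0
Byte 3 = 'n': mode=DATA remaining=7 emitted=1 chunks_done=0
Byte 4 = '7': mode=DATA remaining=6 emitted=2 chunks_done=0
Byte 5 = '7': mode=DATA remaining=5 emitted=3 chunks_done=0
Byte 6 = 'e': mode=DATA remaining=4 emitted=4 chunks_done=0
Byte 7 = '4': mode=DATA remaining=3 emitted=5 chunks_done=0
Byte 8 = '1': mode=DATA remaining=2 emitted=6 chunks_done=0
Byte 9 = 'm': mode=DATA remaining=1 emitted=7 chunks_done=0
Byte 10 = 'u': mode=DATA_DONE remaining=0 emitted=8 chunks_done=0
Byte 11 = 0x0D: mode=DATA_CR remaining=0 emitted=8 chunks_done=0
Byte 12 = 0x0A: mode=SIZE remaining=0 emitted=8 chunks_done=1
Byte 13 = '2': mode=SIZE remaining=0 emitted=8 chunks_done=1

Answer: SIZE 0 8 1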